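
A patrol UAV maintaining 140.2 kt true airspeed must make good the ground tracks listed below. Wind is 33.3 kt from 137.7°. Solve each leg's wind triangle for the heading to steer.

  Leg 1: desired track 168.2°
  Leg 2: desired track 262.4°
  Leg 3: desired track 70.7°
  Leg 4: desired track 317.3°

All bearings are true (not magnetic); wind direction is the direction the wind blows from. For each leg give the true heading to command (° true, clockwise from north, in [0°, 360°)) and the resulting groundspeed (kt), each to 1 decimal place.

Leg 1: heading=161.3°, groundspeed=110.5 kt
Leg 2: heading=251.1°, groundspeed=156.5 kt
Leg 3: heading=83.3°, groundspeed=123.8 kt
Leg 4: heading=317.2°, groundspeed=173.5 kt

Leg 1: desired track 168.2°; wind correction -6.9° → command heading 161.3°, groundspeed 110.5 kt
Leg 2: desired track 262.4°; wind correction -11.3° → command heading 251.1°, groundspeed 156.5 kt
Leg 3: desired track 70.7°; wind correction +12.6° → command heading 83.3°, groundspeed 123.8 kt
Leg 4: desired track 317.3°; wind correction -0.1° → command heading 317.2°, groundspeed 173.5 kt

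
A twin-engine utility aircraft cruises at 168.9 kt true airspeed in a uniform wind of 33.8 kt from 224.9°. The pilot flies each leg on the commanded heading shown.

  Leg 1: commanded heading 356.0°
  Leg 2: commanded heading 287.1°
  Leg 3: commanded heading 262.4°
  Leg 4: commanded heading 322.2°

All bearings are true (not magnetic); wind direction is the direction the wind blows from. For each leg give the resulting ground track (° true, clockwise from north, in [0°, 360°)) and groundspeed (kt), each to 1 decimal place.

Leg 1: track=3.6°, groundspeed=192.8 kt
Leg 2: track=298.1°, groundspeed=156.0 kt
Leg 3: track=270.6°, groundspeed=143.6 kt
Leg 4: track=333.2°, groundspeed=176.4 kt

Leg 1: heading 356.0°; drift +7.6° → track 3.6°, groundspeed 192.8 kt
Leg 2: heading 287.1°; drift +11.0° → track 298.1°, groundspeed 156.0 kt
Leg 3: heading 262.4°; drift +8.2° → track 270.6°, groundspeed 143.6 kt
Leg 4: heading 322.2°; drift +11.0° → track 333.2°, groundspeed 176.4 kt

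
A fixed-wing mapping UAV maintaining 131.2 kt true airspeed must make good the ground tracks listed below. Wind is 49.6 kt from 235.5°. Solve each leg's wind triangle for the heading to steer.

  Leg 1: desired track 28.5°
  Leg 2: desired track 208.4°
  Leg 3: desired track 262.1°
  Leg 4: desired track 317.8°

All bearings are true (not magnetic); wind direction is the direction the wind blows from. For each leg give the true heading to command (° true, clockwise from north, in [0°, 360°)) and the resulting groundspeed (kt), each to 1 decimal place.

Leg 1: desired track 28.5°; wind correction -9.9° → command heading 18.6°, groundspeed 173.4 kt
Leg 2: desired track 208.4°; wind correction +9.9° → command heading 218.3°, groundspeed 85.1 kt
Leg 3: desired track 262.1°; wind correction -9.7° → command heading 252.4°, groundspeed 85.0 kt
Leg 4: desired track 317.8°; wind correction -22.0° → command heading 295.8°, groundspeed 115.0 kt

Leg 1: heading=18.6°, groundspeed=173.4 kt
Leg 2: heading=218.3°, groundspeed=85.1 kt
Leg 3: heading=252.4°, groundspeed=85.0 kt
Leg 4: heading=295.8°, groundspeed=115.0 kt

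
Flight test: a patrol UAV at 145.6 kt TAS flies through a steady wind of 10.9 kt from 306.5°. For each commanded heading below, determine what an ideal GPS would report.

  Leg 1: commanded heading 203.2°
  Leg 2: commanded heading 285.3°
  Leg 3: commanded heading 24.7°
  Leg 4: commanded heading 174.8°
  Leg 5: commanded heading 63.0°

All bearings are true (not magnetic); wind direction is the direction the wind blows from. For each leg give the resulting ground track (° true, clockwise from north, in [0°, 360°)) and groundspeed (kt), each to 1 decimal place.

Leg 1: track=199.1°, groundspeed=148.5 kt
Leg 2: track=283.6°, groundspeed=135.5 kt
Leg 3: track=29.0°, groundspeed=143.8 kt
Leg 4: track=171.8°, groundspeed=153.1 kt
Leg 5: track=66.7°, groundspeed=150.8 kt

Leg 1: heading 203.2°; drift -4.1° → track 199.1°, groundspeed 148.5 kt
Leg 2: heading 285.3°; drift -1.7° → track 283.6°, groundspeed 135.5 kt
Leg 3: heading 24.7°; drift +4.3° → track 29.0°, groundspeed 143.8 kt
Leg 4: heading 174.8°; drift -3.0° → track 171.8°, groundspeed 153.1 kt
Leg 5: heading 63.0°; drift +3.7° → track 66.7°, groundspeed 150.8 kt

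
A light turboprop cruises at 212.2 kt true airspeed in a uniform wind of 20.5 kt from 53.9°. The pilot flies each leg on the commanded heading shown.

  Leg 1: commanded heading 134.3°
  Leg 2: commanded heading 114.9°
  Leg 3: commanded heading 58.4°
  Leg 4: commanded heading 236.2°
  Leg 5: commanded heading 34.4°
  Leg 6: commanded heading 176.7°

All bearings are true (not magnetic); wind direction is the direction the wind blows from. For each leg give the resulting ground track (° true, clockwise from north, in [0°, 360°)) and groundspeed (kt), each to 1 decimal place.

Leg 1: track=139.8°, groundspeed=209.8 kt
Leg 2: track=120.0°, groundspeed=203.1 kt
Leg 3: track=58.9°, groundspeed=191.8 kt
Leg 4: track=236.0°, groundspeed=232.7 kt
Leg 5: track=32.4°, groundspeed=193.0 kt
Leg 6: track=181.1°, groundspeed=224.0 kt

Leg 1: heading 134.3°; drift +5.5° → track 139.8°, groundspeed 209.8 kt
Leg 2: heading 114.9°; drift +5.1° → track 120.0°, groundspeed 203.1 kt
Leg 3: heading 58.4°; drift +0.5° → track 58.9°, groundspeed 191.8 kt
Leg 4: heading 236.2°; drift -0.2° → track 236.0°, groundspeed 232.7 kt
Leg 5: heading 34.4°; drift -2.0° → track 32.4°, groundspeed 193.0 kt
Leg 6: heading 176.7°; drift +4.4° → track 181.1°, groundspeed 224.0 kt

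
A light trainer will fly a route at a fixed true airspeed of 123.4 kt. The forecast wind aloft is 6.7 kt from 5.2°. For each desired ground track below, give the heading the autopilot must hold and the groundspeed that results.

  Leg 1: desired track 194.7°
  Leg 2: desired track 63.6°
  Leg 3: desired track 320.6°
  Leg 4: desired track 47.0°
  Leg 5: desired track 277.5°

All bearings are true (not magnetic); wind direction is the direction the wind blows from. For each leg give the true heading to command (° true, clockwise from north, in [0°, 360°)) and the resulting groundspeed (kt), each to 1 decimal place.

Leg 1: desired track 194.7°; wind correction +0.5° → command heading 195.2°, groundspeed 130.0 kt
Leg 2: desired track 63.6°; wind correction -2.7° → command heading 60.9°, groundspeed 119.8 kt
Leg 3: desired track 320.6°; wind correction +2.2° → command heading 322.8°, groundspeed 118.5 kt
Leg 4: desired track 47.0°; wind correction -2.1° → command heading 44.9°, groundspeed 118.3 kt
Leg 5: desired track 277.5°; wind correction +3.1° → command heading 280.6°, groundspeed 122.9 kt

Leg 1: heading=195.2°, groundspeed=130.0 kt
Leg 2: heading=60.9°, groundspeed=119.8 kt
Leg 3: heading=322.8°, groundspeed=118.5 kt
Leg 4: heading=44.9°, groundspeed=118.3 kt
Leg 5: heading=280.6°, groundspeed=122.9 kt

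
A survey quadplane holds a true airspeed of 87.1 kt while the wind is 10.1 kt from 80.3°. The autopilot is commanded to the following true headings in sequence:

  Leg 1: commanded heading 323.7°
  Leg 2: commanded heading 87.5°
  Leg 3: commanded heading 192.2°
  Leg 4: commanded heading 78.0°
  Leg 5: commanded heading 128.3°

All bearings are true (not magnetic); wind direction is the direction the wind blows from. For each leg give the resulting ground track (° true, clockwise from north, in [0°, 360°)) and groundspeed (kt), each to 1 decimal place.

Leg 1: track=318.1°, groundspeed=92.1 kt
Leg 2: track=88.4°, groundspeed=77.1 kt
Leg 3: track=198.1°, groundspeed=91.3 kt
Leg 4: track=77.7°, groundspeed=77.0 kt
Leg 5: track=133.6°, groundspeed=80.7 kt

Leg 1: heading 323.7°; drift -5.6° → track 318.1°, groundspeed 92.1 kt
Leg 2: heading 87.5°; drift +0.9° → track 88.4°, groundspeed 77.1 kt
Leg 3: heading 192.2°; drift +5.9° → track 198.1°, groundspeed 91.3 kt
Leg 4: heading 78.0°; drift -0.3° → track 77.7°, groundspeed 77.0 kt
Leg 5: heading 128.3°; drift +5.3° → track 133.6°, groundspeed 80.7 kt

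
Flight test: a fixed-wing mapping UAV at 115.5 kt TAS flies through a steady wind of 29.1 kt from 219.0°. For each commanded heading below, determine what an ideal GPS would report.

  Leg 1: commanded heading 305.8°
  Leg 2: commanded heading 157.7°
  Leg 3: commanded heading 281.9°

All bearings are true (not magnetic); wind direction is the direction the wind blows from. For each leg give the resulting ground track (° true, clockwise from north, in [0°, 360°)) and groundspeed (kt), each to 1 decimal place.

Leg 1: track=320.1°, groundspeed=117.5 kt
Leg 2: track=143.6°, groundspeed=104.7 kt
Leg 3: track=296.1°, groundspeed=105.5 kt

Leg 1: heading 305.8°; drift +14.3° → track 320.1°, groundspeed 117.5 kt
Leg 2: heading 157.7°; drift -14.1° → track 143.6°, groundspeed 104.7 kt
Leg 3: heading 281.9°; drift +14.2° → track 296.1°, groundspeed 105.5 kt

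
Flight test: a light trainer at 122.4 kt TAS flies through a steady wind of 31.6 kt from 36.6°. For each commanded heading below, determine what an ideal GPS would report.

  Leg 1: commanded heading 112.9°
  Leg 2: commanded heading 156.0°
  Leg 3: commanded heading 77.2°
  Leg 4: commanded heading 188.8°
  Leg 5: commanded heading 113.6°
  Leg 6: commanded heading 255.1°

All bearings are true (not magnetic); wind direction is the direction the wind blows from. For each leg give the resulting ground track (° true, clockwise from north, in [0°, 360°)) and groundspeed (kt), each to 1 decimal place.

Leg 1: track=127.9°, groundspeed=118.9 kt
Leg 2: track=167.3°, groundspeed=140.6 kt
Leg 3: track=89.0°, groundspeed=100.5 kt
Leg 4: track=194.4°, groundspeed=151.1 kt
Leg 5: track=128.6°, groundspeed=119.3 kt
Leg 6: track=247.5°, groundspeed=148.4 kt

Leg 1: heading 112.9°; drift +15.0° → track 127.9°, groundspeed 118.9 kt
Leg 2: heading 156.0°; drift +11.3° → track 167.3°, groundspeed 140.6 kt
Leg 3: heading 77.2°; drift +11.8° → track 89.0°, groundspeed 100.5 kt
Leg 4: heading 188.8°; drift +5.6° → track 194.4°, groundspeed 151.1 kt
Leg 5: heading 113.6°; drift +15.0° → track 128.6°, groundspeed 119.3 kt
Leg 6: heading 255.1°; drift -7.6° → track 247.5°, groundspeed 148.4 kt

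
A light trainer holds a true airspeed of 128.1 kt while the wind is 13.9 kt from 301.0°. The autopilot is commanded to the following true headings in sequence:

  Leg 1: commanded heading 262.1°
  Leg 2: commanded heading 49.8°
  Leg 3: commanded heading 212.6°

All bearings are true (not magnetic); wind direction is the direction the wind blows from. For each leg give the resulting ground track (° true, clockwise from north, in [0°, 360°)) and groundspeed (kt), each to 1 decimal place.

Leg 1: heading 262.1°; drift -4.3° → track 257.8°, groundspeed 117.6 kt
Leg 2: heading 49.8°; drift +5.7° → track 55.5°, groundspeed 133.2 kt
Leg 3: heading 212.6°; drift -6.2° → track 206.4°, groundspeed 128.5 kt

Leg 1: track=257.8°, groundspeed=117.6 kt
Leg 2: track=55.5°, groundspeed=133.2 kt
Leg 3: track=206.4°, groundspeed=128.5 kt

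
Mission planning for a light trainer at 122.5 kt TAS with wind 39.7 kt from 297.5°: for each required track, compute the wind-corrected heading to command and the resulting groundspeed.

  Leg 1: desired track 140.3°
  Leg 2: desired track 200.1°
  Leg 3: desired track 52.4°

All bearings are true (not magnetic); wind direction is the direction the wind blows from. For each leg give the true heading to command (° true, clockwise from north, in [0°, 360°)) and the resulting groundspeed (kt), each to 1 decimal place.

Leg 1: desired track 140.3°; wind correction +7.2° → command heading 147.5°, groundspeed 158.1 kt
Leg 2: desired track 200.1°; wind correction +18.7° → command heading 218.8°, groundspeed 121.1 kt
Leg 3: desired track 52.4°; wind correction -17.1° → command heading 35.3°, groundspeed 133.8 kt

Leg 1: heading=147.5°, groundspeed=158.1 kt
Leg 2: heading=218.8°, groundspeed=121.1 kt
Leg 3: heading=35.3°, groundspeed=133.8 kt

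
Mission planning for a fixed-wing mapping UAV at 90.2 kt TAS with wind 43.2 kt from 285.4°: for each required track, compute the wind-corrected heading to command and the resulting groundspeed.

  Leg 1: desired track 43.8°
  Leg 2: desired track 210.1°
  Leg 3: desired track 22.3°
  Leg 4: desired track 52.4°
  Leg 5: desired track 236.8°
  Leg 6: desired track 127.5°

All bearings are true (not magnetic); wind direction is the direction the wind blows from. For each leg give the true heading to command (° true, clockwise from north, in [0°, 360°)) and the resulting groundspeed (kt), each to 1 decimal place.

Leg 1: heading=18.9°, groundspeed=102.4 kt
Leg 2: heading=237.7°, groundspeed=69.0 kt
Leg 3: heading=353.9°, groundspeed=84.5 kt
Leg 4: heading=29.9°, groundspeed=109.3 kt
Leg 5: heading=257.9°, groundspeed=55.6 kt
Leg 6: heading=137.9°, groundspeed=128.7 kt

Leg 1: desired track 43.8°; wind correction -24.9° → command heading 18.9°, groundspeed 102.4 kt
Leg 2: desired track 210.1°; wind correction +27.6° → command heading 237.7°, groundspeed 69.0 kt
Leg 3: desired track 22.3°; wind correction -28.4° → command heading 353.9°, groundspeed 84.5 kt
Leg 4: desired track 52.4°; wind correction -22.5° → command heading 29.9°, groundspeed 109.3 kt
Leg 5: desired track 236.8°; wind correction +21.1° → command heading 257.9°, groundspeed 55.6 kt
Leg 6: desired track 127.5°; wind correction +10.4° → command heading 137.9°, groundspeed 128.7 kt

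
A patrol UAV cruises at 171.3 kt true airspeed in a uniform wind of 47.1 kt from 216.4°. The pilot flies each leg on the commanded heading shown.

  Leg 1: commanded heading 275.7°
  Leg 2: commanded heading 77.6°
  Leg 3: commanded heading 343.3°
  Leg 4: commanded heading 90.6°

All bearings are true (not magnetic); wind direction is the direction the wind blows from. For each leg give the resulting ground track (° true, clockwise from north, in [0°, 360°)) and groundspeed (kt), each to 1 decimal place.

Leg 1: track=291.1°, groundspeed=152.7 kt
Leg 2: track=69.1°, groundspeed=209.1 kt
Leg 3: track=354.0°, groundspeed=203.1 kt
Leg 4: track=79.7°, groundspeed=202.5 kt

Leg 1: heading 275.7°; drift +15.4° → track 291.1°, groundspeed 152.7 kt
Leg 2: heading 77.6°; drift -8.5° → track 69.1°, groundspeed 209.1 kt
Leg 3: heading 343.3°; drift +10.7° → track 354.0°, groundspeed 203.1 kt
Leg 4: heading 90.6°; drift -10.9° → track 79.7°, groundspeed 202.5 kt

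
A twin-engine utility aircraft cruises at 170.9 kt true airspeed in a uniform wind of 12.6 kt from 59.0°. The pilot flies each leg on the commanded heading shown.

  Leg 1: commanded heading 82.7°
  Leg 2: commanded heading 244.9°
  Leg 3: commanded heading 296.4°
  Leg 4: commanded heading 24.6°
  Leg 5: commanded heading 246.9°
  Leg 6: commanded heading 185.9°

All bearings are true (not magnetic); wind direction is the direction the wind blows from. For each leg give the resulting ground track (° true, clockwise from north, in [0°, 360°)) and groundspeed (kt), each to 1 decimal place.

Leg 1: heading 82.7°; drift +1.8° → track 84.5°, groundspeed 159.4 kt
Leg 2: heading 244.9°; drift -0.4° → track 244.5°, groundspeed 183.4 kt
Leg 3: heading 296.4°; drift -3.4° → track 293.0°, groundspeed 178.0 kt
Leg 4: heading 24.6°; drift -2.5° → track 22.1°, groundspeed 160.7 kt
Leg 5: heading 246.9°; drift -0.5° → track 246.4°, groundspeed 183.4 kt
Leg 6: heading 185.9°; drift +3.2° → track 189.1°, groundspeed 178.7 kt

Leg 1: track=84.5°, groundspeed=159.4 kt
Leg 2: track=244.5°, groundspeed=183.4 kt
Leg 3: track=293.0°, groundspeed=178.0 kt
Leg 4: track=22.1°, groundspeed=160.7 kt
Leg 5: track=246.4°, groundspeed=183.4 kt
Leg 6: track=189.1°, groundspeed=178.7 kt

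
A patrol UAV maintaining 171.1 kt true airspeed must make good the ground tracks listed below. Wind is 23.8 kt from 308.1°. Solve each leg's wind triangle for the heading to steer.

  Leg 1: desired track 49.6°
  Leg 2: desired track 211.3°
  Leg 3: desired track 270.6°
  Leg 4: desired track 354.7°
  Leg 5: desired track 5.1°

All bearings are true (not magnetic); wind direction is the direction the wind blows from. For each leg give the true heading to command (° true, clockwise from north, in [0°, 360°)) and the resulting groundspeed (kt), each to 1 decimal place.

Leg 1: desired track 49.6°; wind correction -7.8° → command heading 41.8°, groundspeed 174.2 kt
Leg 2: desired track 211.3°; wind correction +7.9° → command heading 219.2°, groundspeed 172.3 kt
Leg 3: desired track 270.6°; wind correction +4.9° → command heading 275.5°, groundspeed 151.6 kt
Leg 4: desired track 354.7°; wind correction -5.8° → command heading 348.9°, groundspeed 153.9 kt
Leg 5: desired track 5.1°; wind correction -6.7° → command heading 358.4°, groundspeed 157.0 kt

Leg 1: heading=41.8°, groundspeed=174.2 kt
Leg 2: heading=219.2°, groundspeed=172.3 kt
Leg 3: heading=275.5°, groundspeed=151.6 kt
Leg 4: heading=348.9°, groundspeed=153.9 kt
Leg 5: heading=358.4°, groundspeed=157.0 kt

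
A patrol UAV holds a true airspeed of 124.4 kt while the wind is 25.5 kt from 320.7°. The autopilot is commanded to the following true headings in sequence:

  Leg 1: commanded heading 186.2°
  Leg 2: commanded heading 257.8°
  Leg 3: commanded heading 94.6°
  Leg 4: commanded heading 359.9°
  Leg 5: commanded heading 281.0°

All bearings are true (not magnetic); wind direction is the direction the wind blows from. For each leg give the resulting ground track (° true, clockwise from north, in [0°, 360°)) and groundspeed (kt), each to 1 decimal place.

Leg 1: track=178.9°, groundspeed=143.4 kt
Leg 2: track=246.4°, groundspeed=115.0 kt
Leg 3: track=102.0°, groundspeed=143.3 kt
Leg 4: track=8.7°, groundspeed=105.9 kt
Leg 5: track=272.2°, groundspeed=106.0 kt

Leg 1: heading 186.2°; drift -7.3° → track 178.9°, groundspeed 143.4 kt
Leg 2: heading 257.8°; drift -11.4° → track 246.4°, groundspeed 115.0 kt
Leg 3: heading 94.6°; drift +7.4° → track 102.0°, groundspeed 143.3 kt
Leg 4: heading 359.9°; drift +8.8° → track 8.7°, groundspeed 105.9 kt
Leg 5: heading 281.0°; drift -8.8° → track 272.2°, groundspeed 106.0 kt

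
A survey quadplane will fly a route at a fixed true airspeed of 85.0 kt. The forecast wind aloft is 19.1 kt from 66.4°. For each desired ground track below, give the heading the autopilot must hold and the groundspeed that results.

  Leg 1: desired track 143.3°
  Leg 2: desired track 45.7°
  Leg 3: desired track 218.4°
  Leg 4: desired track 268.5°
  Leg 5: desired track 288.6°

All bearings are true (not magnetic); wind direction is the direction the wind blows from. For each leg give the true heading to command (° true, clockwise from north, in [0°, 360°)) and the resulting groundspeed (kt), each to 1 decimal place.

Leg 1: heading=130.7°, groundspeed=78.6 kt
Leg 2: heading=50.3°, groundspeed=66.9 kt
Leg 3: heading=212.3°, groundspeed=101.4 kt
Leg 4: heading=273.3°, groundspeed=102.4 kt
Leg 5: heading=297.3°, groundspeed=98.2 kt

Leg 1: desired track 143.3°; wind correction -12.6° → command heading 130.7°, groundspeed 78.6 kt
Leg 2: desired track 45.7°; wind correction +4.6° → command heading 50.3°, groundspeed 66.9 kt
Leg 3: desired track 218.4°; wind correction -6.1° → command heading 212.3°, groundspeed 101.4 kt
Leg 4: desired track 268.5°; wind correction +4.8° → command heading 273.3°, groundspeed 102.4 kt
Leg 5: desired track 288.6°; wind correction +8.7° → command heading 297.3°, groundspeed 98.2 kt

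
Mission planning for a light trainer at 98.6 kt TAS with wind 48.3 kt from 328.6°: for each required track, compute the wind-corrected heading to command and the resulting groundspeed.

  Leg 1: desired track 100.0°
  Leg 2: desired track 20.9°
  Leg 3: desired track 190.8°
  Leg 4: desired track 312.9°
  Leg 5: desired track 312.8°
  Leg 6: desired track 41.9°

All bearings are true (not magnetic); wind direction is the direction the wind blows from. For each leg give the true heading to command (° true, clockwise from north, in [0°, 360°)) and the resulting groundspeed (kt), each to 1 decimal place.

Leg 1: heading=78.4°, groundspeed=123.6 kt
Leg 2: heading=358.1°, groundspeed=61.4 kt
Leg 3: heading=210.0°, groundspeed=128.9 kt
Leg 4: heading=320.5°, groundspeed=51.2 kt
Leg 5: heading=320.5°, groundspeed=51.2 kt
Leg 6: heading=13.9°, groundspeed=73.2 kt

Leg 1: desired track 100.0°; wind correction -21.6° → command heading 78.4°, groundspeed 123.6 kt
Leg 2: desired track 20.9°; wind correction -22.8° → command heading 358.1°, groundspeed 61.4 kt
Leg 3: desired track 190.8°; wind correction +19.2° → command heading 210.0°, groundspeed 128.9 kt
Leg 4: desired track 312.9°; wind correction +7.6° → command heading 320.5°, groundspeed 51.2 kt
Leg 5: desired track 312.8°; wind correction +7.7° → command heading 320.5°, groundspeed 51.2 kt
Leg 6: desired track 41.9°; wind correction -28.0° → command heading 13.9°, groundspeed 73.2 kt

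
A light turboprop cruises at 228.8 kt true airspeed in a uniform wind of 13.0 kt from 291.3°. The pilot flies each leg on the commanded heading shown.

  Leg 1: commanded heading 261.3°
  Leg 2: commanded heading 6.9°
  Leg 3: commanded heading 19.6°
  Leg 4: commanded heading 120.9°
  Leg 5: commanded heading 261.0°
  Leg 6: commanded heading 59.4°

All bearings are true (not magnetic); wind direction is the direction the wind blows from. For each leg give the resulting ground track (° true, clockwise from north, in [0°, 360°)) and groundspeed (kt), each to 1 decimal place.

Leg 1: heading 261.3°; drift -1.7° → track 259.6°, groundspeed 217.6 kt
Leg 2: heading 6.9°; drift +3.2° → track 10.1°, groundspeed 225.9 kt
Leg 3: heading 19.6°; drift +3.3° → track 22.9°, groundspeed 228.8 kt
Leg 4: heading 120.9°; drift -0.5° → track 120.4°, groundspeed 241.6 kt
Leg 5: heading 261.0°; drift -1.7° → track 259.3°, groundspeed 217.7 kt
Leg 6: heading 59.4°; drift +2.5° → track 61.9°, groundspeed 237.0 kt

Leg 1: track=259.6°, groundspeed=217.6 kt
Leg 2: track=10.1°, groundspeed=225.9 kt
Leg 3: track=22.9°, groundspeed=228.8 kt
Leg 4: track=120.4°, groundspeed=241.6 kt
Leg 5: track=259.3°, groundspeed=217.7 kt
Leg 6: track=61.9°, groundspeed=237.0 kt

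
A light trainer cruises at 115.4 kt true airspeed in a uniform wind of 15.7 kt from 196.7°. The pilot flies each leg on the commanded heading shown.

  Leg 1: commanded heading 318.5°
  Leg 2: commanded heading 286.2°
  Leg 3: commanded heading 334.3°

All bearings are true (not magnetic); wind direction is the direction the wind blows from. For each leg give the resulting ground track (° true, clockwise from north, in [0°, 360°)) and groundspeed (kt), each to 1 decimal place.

Leg 1: track=324.7°, groundspeed=124.4 kt
Leg 2: track=294.0°, groundspeed=116.3 kt
Leg 3: track=339.1°, groundspeed=127.4 kt

Leg 1: heading 318.5°; drift +6.2° → track 324.7°, groundspeed 124.4 kt
Leg 2: heading 286.2°; drift +7.8° → track 294.0°, groundspeed 116.3 kt
Leg 3: heading 334.3°; drift +4.8° → track 339.1°, groundspeed 127.4 kt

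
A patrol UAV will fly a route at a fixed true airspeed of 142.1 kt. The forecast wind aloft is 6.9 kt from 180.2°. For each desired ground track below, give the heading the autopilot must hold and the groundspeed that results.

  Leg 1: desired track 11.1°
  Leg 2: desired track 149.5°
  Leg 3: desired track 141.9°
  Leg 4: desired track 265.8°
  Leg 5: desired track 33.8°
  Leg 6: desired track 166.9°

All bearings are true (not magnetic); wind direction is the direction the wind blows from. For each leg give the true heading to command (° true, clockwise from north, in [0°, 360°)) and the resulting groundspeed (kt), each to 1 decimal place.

Leg 1: desired track 11.1°; wind correction +0.5° → command heading 11.6°, groundspeed 148.9 kt
Leg 2: desired track 149.5°; wind correction +1.4° → command heading 150.9°, groundspeed 136.1 kt
Leg 3: desired track 141.9°; wind correction +1.7° → command heading 143.6°, groundspeed 136.6 kt
Leg 4: desired track 265.8°; wind correction -2.8° → command heading 263.0°, groundspeed 141.4 kt
Leg 5: desired track 33.8°; wind correction +1.5° → command heading 35.3°, groundspeed 147.8 kt
Leg 6: desired track 166.9°; wind correction +0.6° → command heading 167.5°, groundspeed 135.4 kt

Leg 1: heading=11.6°, groundspeed=148.9 kt
Leg 2: heading=150.9°, groundspeed=136.1 kt
Leg 3: heading=143.6°, groundspeed=136.6 kt
Leg 4: heading=263.0°, groundspeed=141.4 kt
Leg 5: heading=35.3°, groundspeed=147.8 kt
Leg 6: heading=167.5°, groundspeed=135.4 kt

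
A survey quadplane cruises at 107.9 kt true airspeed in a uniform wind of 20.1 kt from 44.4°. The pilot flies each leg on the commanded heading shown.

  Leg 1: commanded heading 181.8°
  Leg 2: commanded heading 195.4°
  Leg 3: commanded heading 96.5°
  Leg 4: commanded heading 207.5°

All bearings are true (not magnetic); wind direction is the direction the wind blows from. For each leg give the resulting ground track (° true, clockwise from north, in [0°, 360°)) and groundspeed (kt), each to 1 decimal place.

Leg 1: track=188.1°, groundspeed=123.4 kt
Leg 2: track=199.8°, groundspeed=125.9 kt
Leg 3: track=105.9°, groundspeed=96.9 kt
Leg 4: track=210.1°, groundspeed=127.3 kt

Leg 1: heading 181.8°; drift +6.3° → track 188.1°, groundspeed 123.4 kt
Leg 2: heading 195.4°; drift +4.4° → track 199.8°, groundspeed 125.9 kt
Leg 3: heading 96.5°; drift +9.4° → track 105.9°, groundspeed 96.9 kt
Leg 4: heading 207.5°; drift +2.6° → track 210.1°, groundspeed 127.3 kt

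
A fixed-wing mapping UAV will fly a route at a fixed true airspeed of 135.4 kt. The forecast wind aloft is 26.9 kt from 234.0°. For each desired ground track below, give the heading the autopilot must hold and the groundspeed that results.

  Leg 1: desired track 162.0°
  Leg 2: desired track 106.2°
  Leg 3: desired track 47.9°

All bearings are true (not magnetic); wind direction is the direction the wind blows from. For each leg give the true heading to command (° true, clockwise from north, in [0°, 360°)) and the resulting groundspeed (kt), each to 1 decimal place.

Leg 1: heading=172.9°, groundspeed=124.6 kt
Leg 2: heading=115.2°, groundspeed=150.2 kt
Leg 3: heading=46.7°, groundspeed=162.1 kt

Leg 1: desired track 162.0°; wind correction +10.9° → command heading 172.9°, groundspeed 124.6 kt
Leg 2: desired track 106.2°; wind correction +9.0° → command heading 115.2°, groundspeed 150.2 kt
Leg 3: desired track 47.9°; wind correction -1.2° → command heading 46.7°, groundspeed 162.1 kt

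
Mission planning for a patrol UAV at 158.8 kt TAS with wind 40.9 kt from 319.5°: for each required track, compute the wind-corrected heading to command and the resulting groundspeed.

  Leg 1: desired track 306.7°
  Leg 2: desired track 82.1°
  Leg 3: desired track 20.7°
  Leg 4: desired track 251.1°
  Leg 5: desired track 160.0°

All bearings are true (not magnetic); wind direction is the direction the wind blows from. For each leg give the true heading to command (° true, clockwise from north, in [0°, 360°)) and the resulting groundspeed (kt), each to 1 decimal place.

Leg 1: desired track 306.7°; wind correction +3.3° → command heading 310.0°, groundspeed 118.7 kt
Leg 2: desired track 82.1°; wind correction -12.5° → command heading 69.6°, groundspeed 177.1 kt
Leg 3: desired track 20.7°; wind correction -13.0° → command heading 7.7°, groundspeed 135.0 kt
Leg 4: desired track 251.1°; wind correction +13.9° → command heading 265.0°, groundspeed 139.1 kt
Leg 5: desired track 160.0°; wind correction +5.2° → command heading 165.2°, groundspeed 196.5 kt

Leg 1: heading=310.0°, groundspeed=118.7 kt
Leg 2: heading=69.6°, groundspeed=177.1 kt
Leg 3: heading=7.7°, groundspeed=135.0 kt
Leg 4: heading=265.0°, groundspeed=139.1 kt
Leg 5: heading=165.2°, groundspeed=196.5 kt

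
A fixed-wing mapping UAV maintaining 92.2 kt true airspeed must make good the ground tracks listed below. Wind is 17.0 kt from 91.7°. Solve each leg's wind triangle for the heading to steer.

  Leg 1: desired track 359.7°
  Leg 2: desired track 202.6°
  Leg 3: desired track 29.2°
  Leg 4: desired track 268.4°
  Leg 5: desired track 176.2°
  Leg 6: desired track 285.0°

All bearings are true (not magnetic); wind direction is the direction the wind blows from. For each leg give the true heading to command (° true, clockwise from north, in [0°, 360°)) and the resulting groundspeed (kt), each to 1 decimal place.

Leg 1: heading=10.3°, groundspeed=91.2 kt
Leg 2: heading=192.7°, groundspeed=96.9 kt
Leg 3: heading=38.6°, groundspeed=83.1 kt
Leg 4: heading=267.8°, groundspeed=109.2 kt
Leg 5: heading=165.6°, groundspeed=89.0 kt
Leg 6: heading=287.4°, groundspeed=108.7 kt

Leg 1: desired track 359.7°; wind correction +10.6° → command heading 10.3°, groundspeed 91.2 kt
Leg 2: desired track 202.6°; wind correction -9.9° → command heading 192.7°, groundspeed 96.9 kt
Leg 3: desired track 29.2°; wind correction +9.4° → command heading 38.6°, groundspeed 83.1 kt
Leg 4: desired track 268.4°; wind correction -0.6° → command heading 267.8°, groundspeed 109.2 kt
Leg 5: desired track 176.2°; wind correction -10.6° → command heading 165.6°, groundspeed 89.0 kt
Leg 6: desired track 285.0°; wind correction +2.4° → command heading 287.4°, groundspeed 108.7 kt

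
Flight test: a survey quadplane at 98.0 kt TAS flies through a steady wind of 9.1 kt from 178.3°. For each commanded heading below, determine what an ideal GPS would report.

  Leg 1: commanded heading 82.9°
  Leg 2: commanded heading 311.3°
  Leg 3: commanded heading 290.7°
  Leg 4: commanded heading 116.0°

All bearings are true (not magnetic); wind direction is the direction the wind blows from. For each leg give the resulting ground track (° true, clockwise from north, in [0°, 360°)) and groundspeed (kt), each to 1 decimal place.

Leg 1: heading 82.9°; drift -5.2° → track 77.7°, groundspeed 99.3 kt
Leg 2: heading 311.3°; drift +3.7° → track 315.0°, groundspeed 104.4 kt
Leg 3: heading 290.7°; drift +4.7° → track 295.4°, groundspeed 101.8 kt
Leg 4: heading 116.0°; drift -4.9° → track 111.1°, groundspeed 94.1 kt

Leg 1: track=77.7°, groundspeed=99.3 kt
Leg 2: track=315.0°, groundspeed=104.4 kt
Leg 3: track=295.4°, groundspeed=101.8 kt
Leg 4: track=111.1°, groundspeed=94.1 kt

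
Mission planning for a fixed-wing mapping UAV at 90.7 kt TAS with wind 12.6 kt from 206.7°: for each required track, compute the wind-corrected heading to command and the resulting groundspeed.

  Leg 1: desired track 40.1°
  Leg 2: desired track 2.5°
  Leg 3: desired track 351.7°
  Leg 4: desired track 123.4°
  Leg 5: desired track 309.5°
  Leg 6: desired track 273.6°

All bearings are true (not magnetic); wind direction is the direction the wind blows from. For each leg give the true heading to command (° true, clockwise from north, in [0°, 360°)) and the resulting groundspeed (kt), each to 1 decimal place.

Leg 1: heading=41.9°, groundspeed=102.9 kt
Leg 2: heading=359.2°, groundspeed=102.0 kt
Leg 3: heading=347.1°, groundspeed=100.7 kt
Leg 4: heading=131.3°, groundspeed=88.4 kt
Leg 5: heading=301.7°, groundspeed=92.7 kt
Leg 6: heading=266.3°, groundspeed=85.0 kt

Leg 1: desired track 40.1°; wind correction +1.8° → command heading 41.9°, groundspeed 102.9 kt
Leg 2: desired track 2.5°; wind correction -3.3° → command heading 359.2°, groundspeed 102.0 kt
Leg 3: desired track 351.7°; wind correction -4.6° → command heading 347.1°, groundspeed 100.7 kt
Leg 4: desired track 123.4°; wind correction +7.9° → command heading 131.3°, groundspeed 88.4 kt
Leg 5: desired track 309.5°; wind correction -7.8° → command heading 301.7°, groundspeed 92.7 kt
Leg 6: desired track 273.6°; wind correction -7.3° → command heading 266.3°, groundspeed 85.0 kt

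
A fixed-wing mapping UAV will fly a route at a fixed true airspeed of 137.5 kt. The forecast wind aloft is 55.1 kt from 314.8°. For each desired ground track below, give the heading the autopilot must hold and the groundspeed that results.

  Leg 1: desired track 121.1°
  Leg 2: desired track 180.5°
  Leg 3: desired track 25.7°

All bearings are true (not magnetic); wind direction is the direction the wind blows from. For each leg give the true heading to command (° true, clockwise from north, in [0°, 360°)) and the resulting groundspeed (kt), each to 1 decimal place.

Leg 1: heading=115.7°, groundspeed=190.4 kt
Leg 2: heading=197.2°, groundspeed=170.2 kt
Leg 3: heading=3.4°, groundspeed=109.2 kt

Leg 1: desired track 121.1°; wind correction -5.4° → command heading 115.7°, groundspeed 190.4 kt
Leg 2: desired track 180.5°; wind correction +16.7° → command heading 197.2°, groundspeed 170.2 kt
Leg 3: desired track 25.7°; wind correction -22.3° → command heading 3.4°, groundspeed 109.2 kt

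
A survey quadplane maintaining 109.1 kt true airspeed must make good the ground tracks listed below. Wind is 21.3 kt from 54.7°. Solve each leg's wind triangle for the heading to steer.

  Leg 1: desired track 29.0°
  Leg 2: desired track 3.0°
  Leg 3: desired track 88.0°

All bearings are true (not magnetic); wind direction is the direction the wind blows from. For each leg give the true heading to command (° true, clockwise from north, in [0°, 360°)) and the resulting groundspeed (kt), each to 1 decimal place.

Leg 1: desired track 29.0°; wind correction +4.9° → command heading 33.9°, groundspeed 89.5 kt
Leg 2: desired track 3.0°; wind correction +8.8° → command heading 11.8°, groundspeed 94.6 kt
Leg 3: desired track 88.0°; wind correction -6.2° → command heading 81.8°, groundspeed 90.7 kt

Leg 1: heading=33.9°, groundspeed=89.5 kt
Leg 2: heading=11.8°, groundspeed=94.6 kt
Leg 3: heading=81.8°, groundspeed=90.7 kt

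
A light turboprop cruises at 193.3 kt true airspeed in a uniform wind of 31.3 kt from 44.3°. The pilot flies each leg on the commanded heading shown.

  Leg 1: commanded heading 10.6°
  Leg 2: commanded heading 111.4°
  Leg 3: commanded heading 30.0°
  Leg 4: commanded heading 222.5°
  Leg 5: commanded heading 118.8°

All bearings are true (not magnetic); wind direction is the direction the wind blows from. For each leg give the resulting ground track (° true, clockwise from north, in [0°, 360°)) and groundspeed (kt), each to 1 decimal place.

Leg 1: track=4.7°, groundspeed=168.2 kt
Leg 2: track=120.4°, groundspeed=183.4 kt
Leg 3: track=27.3°, groundspeed=163.2 kt
Leg 4: track=222.8°, groundspeed=224.6 kt
Leg 5: track=128.1°, groundspeed=187.4 kt

Leg 1: heading 10.6°; drift -5.9° → track 4.7°, groundspeed 168.2 kt
Leg 2: heading 111.4°; drift +9.0° → track 120.4°, groundspeed 183.4 kt
Leg 3: heading 30.0°; drift -2.7° → track 27.3°, groundspeed 163.2 kt
Leg 4: heading 222.5°; drift +0.3° → track 222.8°, groundspeed 224.6 kt
Leg 5: heading 118.8°; drift +9.3° → track 128.1°, groundspeed 187.4 kt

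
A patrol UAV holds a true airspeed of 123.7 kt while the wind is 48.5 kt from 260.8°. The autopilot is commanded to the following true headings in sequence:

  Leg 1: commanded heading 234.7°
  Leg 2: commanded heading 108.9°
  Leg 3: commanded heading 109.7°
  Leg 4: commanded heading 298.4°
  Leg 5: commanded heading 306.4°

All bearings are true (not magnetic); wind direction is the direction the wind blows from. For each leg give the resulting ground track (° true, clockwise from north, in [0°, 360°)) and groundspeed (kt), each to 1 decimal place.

Leg 1: heading 234.7°; drift -14.9° → track 219.8°, groundspeed 82.9 kt
Leg 2: heading 108.9°; drift -7.8° → track 101.1°, groundspeed 168.0 kt
Leg 3: heading 109.7°; drift -8.0° → track 101.7°, groundspeed 167.8 kt
Leg 4: heading 298.4°; drift +19.1° → track 317.5°, groundspeed 90.3 kt
Leg 5: heading 306.4°; drift +21.1° → track 327.5°, groundspeed 96.2 kt

Leg 1: track=219.8°, groundspeed=82.9 kt
Leg 2: track=101.1°, groundspeed=168.0 kt
Leg 3: track=101.7°, groundspeed=167.8 kt
Leg 4: track=317.5°, groundspeed=90.3 kt
Leg 5: track=327.5°, groundspeed=96.2 kt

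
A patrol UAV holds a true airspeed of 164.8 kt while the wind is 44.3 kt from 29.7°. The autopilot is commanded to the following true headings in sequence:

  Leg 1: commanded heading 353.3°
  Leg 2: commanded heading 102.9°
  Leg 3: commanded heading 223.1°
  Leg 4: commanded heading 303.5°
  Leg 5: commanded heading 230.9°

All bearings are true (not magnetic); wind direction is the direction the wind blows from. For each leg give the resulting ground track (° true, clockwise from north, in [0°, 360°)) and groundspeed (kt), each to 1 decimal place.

Leg 1: heading 353.3°; drift -11.5° → track 341.8°, groundspeed 131.8 kt
Leg 2: heading 102.9°; drift +15.6° → track 118.5°, groundspeed 157.8 kt
Leg 3: heading 223.1°; drift -2.8° → track 220.3°, groundspeed 208.1 kt
Leg 4: heading 303.5°; drift -15.3° → track 288.2°, groundspeed 167.8 kt
Leg 5: heading 230.9°; drift -4.4° → track 226.5°, groundspeed 206.7 kt

Leg 1: track=341.8°, groundspeed=131.8 kt
Leg 2: track=118.5°, groundspeed=157.8 kt
Leg 3: track=220.3°, groundspeed=208.1 kt
Leg 4: track=288.2°, groundspeed=167.8 kt
Leg 5: track=226.5°, groundspeed=206.7 kt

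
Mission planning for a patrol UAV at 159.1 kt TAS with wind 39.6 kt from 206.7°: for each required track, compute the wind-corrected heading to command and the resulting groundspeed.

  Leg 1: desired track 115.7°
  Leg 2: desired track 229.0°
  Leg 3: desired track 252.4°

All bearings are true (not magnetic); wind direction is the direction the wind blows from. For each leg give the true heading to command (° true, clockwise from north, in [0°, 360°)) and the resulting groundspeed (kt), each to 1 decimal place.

Leg 1: heading=130.1°, groundspeed=154.8 kt
Leg 2: heading=223.6°, groundspeed=121.8 kt
Leg 3: heading=242.1°, groundspeed=128.9 kt

Leg 1: desired track 115.7°; wind correction +14.4° → command heading 130.1°, groundspeed 154.8 kt
Leg 2: desired track 229.0°; wind correction -5.4° → command heading 223.6°, groundspeed 121.8 kt
Leg 3: desired track 252.4°; wind correction -10.3° → command heading 242.1°, groundspeed 128.9 kt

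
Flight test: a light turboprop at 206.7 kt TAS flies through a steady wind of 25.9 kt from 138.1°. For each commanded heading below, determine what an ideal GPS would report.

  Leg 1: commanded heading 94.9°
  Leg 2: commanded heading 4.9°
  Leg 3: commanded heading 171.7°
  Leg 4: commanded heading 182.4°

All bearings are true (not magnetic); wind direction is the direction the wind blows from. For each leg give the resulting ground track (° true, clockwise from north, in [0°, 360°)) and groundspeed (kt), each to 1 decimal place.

Leg 1: track=89.5°, groundspeed=188.7 kt
Leg 2: track=0.1°, groundspeed=225.2 kt
Leg 3: track=176.1°, groundspeed=185.7 kt
Leg 4: track=187.9°, groundspeed=189.0 kt

Leg 1: heading 94.9°; drift -5.4° → track 89.5°, groundspeed 188.7 kt
Leg 2: heading 4.9°; drift -4.8° → track 0.1°, groundspeed 225.2 kt
Leg 3: heading 171.7°; drift +4.4° → track 176.1°, groundspeed 185.7 kt
Leg 4: heading 182.4°; drift +5.5° → track 187.9°, groundspeed 189.0 kt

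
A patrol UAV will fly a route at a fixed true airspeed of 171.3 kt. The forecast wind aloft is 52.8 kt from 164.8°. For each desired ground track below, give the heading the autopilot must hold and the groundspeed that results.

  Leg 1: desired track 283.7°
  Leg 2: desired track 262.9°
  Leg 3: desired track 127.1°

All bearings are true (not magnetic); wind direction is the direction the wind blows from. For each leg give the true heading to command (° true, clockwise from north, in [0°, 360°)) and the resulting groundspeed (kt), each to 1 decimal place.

Leg 1: heading=268.0°, groundspeed=190.5 kt
Leg 2: heading=245.1°, groundspeed=170.6 kt
Leg 3: heading=138.0°, groundspeed=126.5 kt

Leg 1: desired track 283.7°; wind correction -15.7° → command heading 268.0°, groundspeed 190.5 kt
Leg 2: desired track 262.9°; wind correction -17.8° → command heading 245.1°, groundspeed 170.6 kt
Leg 3: desired track 127.1°; wind correction +10.9° → command heading 138.0°, groundspeed 126.5 kt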